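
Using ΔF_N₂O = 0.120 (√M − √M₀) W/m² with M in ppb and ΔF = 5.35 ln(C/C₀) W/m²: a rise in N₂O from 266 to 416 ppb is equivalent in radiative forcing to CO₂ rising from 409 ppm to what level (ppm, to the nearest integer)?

C ≈ 448 ppm

N₂O forcing: 0.120 × (√416 − √266) = 0.120 × (20.3961 − 16.3095) = 0.120 × 4.0866 = 0.49039 W/m².
Set 5.35 ln(C/409) = 0.49039: ln(C/409) = 0.49039/5.35 = 0.09166, so C = 409 × e^0.09166 = 409 × 1.09599 = 448.26 ppm.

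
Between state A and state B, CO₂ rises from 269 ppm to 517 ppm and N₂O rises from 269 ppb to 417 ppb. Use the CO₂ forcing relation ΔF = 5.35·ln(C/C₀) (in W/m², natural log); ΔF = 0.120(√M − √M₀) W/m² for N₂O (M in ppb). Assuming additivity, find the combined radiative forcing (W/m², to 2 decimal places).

CO₂: 5.35 × ln(517/269) = 5.35 × ln(1.92193) = 5.35 × 0.65333 = 3.4953 W/m².
N₂O: 0.120 × (√417 − √269) = 0.120 × (20.4206 − 16.4012) = 0.120 × 4.0194 = 0.4823 W/m².
Total ΔF = 3.4953 + 0.4823 = 3.9776 W/m².

ΔF = 3.98 W/m²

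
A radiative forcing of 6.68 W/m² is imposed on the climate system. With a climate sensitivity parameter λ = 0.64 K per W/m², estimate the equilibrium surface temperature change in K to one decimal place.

ΔT = λ ΔF = 0.64 × 6.68 = 4.2752 K.

ΔT = 4.3 K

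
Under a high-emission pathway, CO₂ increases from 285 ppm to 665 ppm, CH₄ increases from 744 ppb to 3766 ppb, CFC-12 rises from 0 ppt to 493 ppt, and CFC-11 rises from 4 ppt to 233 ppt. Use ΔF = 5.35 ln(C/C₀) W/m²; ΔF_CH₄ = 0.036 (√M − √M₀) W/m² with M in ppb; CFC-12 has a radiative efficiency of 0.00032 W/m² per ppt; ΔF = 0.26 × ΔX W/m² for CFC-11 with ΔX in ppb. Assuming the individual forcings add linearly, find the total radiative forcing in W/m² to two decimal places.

ΔF = 5.98 W/m²

CO₂: 5.35 × ln(665/285) = 5.35 × ln(2.33333) = 5.35 × 0.84730 = 4.5331 W/m².
CH₄: 0.036 × (√3766 − √744) = 0.036 × (61.3677 − 27.2764) = 0.036 × 34.0913 = 1.2273 W/m².
CFC-12: ΔF = 0.00032 × (493 − 0) = 0.00032 × 493 = 0.1578 W/m².
CFC-11: Δ = 233 − 4 = 229 ppt = 0.229 ppb; ΔF = 0.26 × 0.229 = 0.0595 W/m².
Total ΔF = 4.5331 + 1.2273 + 0.1578 + 0.0595 = 5.9777 W/m².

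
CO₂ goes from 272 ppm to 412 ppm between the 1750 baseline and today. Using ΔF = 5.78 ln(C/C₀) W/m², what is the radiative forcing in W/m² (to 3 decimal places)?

ΔF = 2.400 W/m²

CO₂ absorption bands are partially saturated, so forcing scales with the logarithm of the concentration ratio.
CO₂: 5.78 × ln(412/272) = 5.78 × ln(1.51471) = 5.78 × 0.41522 = 2.4000 W/m².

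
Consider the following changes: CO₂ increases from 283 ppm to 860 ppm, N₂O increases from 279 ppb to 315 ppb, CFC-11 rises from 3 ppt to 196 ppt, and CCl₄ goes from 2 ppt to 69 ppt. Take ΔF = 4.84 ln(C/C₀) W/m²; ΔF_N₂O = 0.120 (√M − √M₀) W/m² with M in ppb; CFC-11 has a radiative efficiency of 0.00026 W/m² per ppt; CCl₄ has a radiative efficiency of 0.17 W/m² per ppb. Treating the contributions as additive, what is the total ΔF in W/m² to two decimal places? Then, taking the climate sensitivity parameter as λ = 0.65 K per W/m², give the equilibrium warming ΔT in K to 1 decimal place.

ΔF = 5.57 W/m²; ΔT = 3.6 K

CO₂: 4.84 × ln(860/283) = 4.84 × ln(3.03887) = 4.84 × 1.11149 = 5.3796 W/m².
N₂O: 0.120 × (√315 − √279) = 0.120 × (17.7482 − 16.7033) = 0.120 × 1.0449 = 0.1254 W/m².
CFC-11: ΔF = 0.00026 × (196 − 3) = 0.00026 × 193 = 0.0502 W/m².
CCl₄: Δ = 69 − 2 = 67 ppt = 0.067 ppb; ΔF = 0.17 × 0.067 = 0.0114 W/m².
Total ΔF = 5.3796 + 0.1254 + 0.0502 + 0.0114 = 5.5666 W/m².
ΔT = λ ΔF = 0.65 × 5.57 = 3.6205 K.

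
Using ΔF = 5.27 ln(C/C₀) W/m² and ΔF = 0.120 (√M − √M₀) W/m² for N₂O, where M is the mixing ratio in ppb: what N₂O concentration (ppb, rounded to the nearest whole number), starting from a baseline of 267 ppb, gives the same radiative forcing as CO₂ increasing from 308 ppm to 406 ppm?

CO₂ forcing: 5.27 × ln(406/308) = 5.27 × 0.276253 = 1.45585 W/m².
Set 0.120(√M − √267) = 1.45585: √M = 1.45585/0.120 + √267 = 12.1321 + 16.3401 = 28.4722.
M = (28.4722)² = 810.67 ppb.

M ≈ 811 ppb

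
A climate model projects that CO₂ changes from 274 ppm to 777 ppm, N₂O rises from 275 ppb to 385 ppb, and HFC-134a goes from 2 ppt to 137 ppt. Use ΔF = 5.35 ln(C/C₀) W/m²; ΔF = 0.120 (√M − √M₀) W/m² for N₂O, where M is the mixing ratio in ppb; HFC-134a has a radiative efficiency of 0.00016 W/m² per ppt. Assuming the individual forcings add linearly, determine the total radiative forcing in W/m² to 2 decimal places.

ΔF = 5.96 W/m²

CO₂: 5.35 × ln(777/274) = 5.35 × ln(2.83577) = 5.35 × 1.04231 = 5.5764 W/m².
N₂O: 0.120 × (√385 − √275) = 0.120 × (19.6214 − 16.5831) = 0.120 × 3.0383 = 0.3646 W/m².
HFC-134a: ΔF = 0.00016 × (137 − 2) = 0.00016 × 135 = 0.0216 W/m².
Total ΔF = 5.5764 + 0.3646 + 0.0216 = 5.9626 W/m².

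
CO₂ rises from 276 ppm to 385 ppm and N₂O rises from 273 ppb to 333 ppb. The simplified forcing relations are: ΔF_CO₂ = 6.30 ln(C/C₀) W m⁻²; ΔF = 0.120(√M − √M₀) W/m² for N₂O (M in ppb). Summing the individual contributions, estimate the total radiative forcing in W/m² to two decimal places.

ΔF = 2.30 W/m²

CO₂: 6.30 × ln(385/276) = 6.30 × ln(1.39493) = 6.30 × 0.33284 = 2.0969 W/m².
N₂O: 0.120 × (√333 − √273) = 0.120 × (18.2483 − 16.5227) = 0.120 × 1.7256 = 0.2071 W/m².
Total ΔF = 2.0969 + 0.2071 = 2.3040 W/m².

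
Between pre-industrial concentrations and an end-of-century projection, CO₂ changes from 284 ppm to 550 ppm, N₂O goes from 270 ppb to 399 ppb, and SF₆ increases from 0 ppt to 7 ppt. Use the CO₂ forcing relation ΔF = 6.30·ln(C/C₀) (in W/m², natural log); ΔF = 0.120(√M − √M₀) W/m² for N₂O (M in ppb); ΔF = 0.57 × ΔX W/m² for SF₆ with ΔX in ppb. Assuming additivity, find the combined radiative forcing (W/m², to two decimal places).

ΔF = 4.59 W/m²

CO₂: 6.30 × ln(550/284) = 6.30 × ln(1.93662) = 6.30 × 0.66094 = 4.1639 W/m².
N₂O: 0.120 × (√399 − √270) = 0.120 × (19.9750 − 16.4317) = 0.120 × 3.5433 = 0.4252 W/m².
SF₆: Δ = 7 − 0 = 7 ppt = 0.007 ppb; ΔF = 0.57 × 0.007 = 0.0040 W/m².
Total ΔF = 4.1639 + 0.4252 + 0.0040 = 4.5931 W/m².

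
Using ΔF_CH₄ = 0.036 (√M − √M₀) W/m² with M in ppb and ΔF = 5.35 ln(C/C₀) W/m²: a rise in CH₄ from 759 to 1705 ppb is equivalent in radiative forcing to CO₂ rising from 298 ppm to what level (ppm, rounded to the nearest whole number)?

C ≈ 327 ppm

CH₄ forcing: 0.036 × (√1705 − √759) = 0.036 × (41.2916 − 27.5500) = 0.036 × 13.7416 = 0.49470 W/m².
Set 5.35 ln(C/298) = 0.49470: ln(C/298) = 0.49470/5.35 = 0.09247, so C = 298 × e^0.09247 = 298 × 1.09688 = 326.87 ppm.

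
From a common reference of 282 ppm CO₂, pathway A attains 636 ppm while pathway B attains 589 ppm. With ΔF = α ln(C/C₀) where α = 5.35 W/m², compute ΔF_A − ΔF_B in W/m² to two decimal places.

ΔF_A − ΔF_B = 0.41 W/m²

ΔF_A = 5.35 ln(636/282) = 5.35 × 0.81329 = 4.3511 W/m².
ΔF_B = 5.35 ln(589/282) = 5.35 × 0.73652 = 3.9404 W/m².
Difference: 4.3511 − 3.9404 = 0.4107 W/m².
(Equivalently, ΔF_A − ΔF_B = 5.35 ln(636/589) = 5.35 × 0.07677 = 0.4107 W/m².)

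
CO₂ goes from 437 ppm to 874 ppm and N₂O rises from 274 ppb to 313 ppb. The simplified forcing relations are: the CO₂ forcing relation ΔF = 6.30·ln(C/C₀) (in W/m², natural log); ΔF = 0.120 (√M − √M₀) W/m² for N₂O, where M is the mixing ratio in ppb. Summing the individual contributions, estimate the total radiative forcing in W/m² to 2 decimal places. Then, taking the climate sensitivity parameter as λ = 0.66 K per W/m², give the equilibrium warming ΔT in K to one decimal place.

CO₂: 6.30 × ln(874/437) = 6.30 × ln(2.00000) = 6.30 × 0.69315 = 4.3668 W/m².
N₂O: 0.120 × (√313 − √274) = 0.120 × (17.6918 − 16.5529) = 0.120 × 1.1389 = 0.1367 W/m².
Total ΔF = 4.3668 + 0.1367 = 4.5035 W/m².
ΔT = λ ΔF = 0.66 × 4.50 = 2.9700 K.

ΔF = 4.50 W/m²; ΔT = 3.0 K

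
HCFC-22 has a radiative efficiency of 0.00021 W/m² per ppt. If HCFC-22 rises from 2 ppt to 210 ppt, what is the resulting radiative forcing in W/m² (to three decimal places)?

ΔF = 0.044 W/m²

HCFC-22: ΔF = 0.00021 × (210 − 2) = 0.00021 × 208 = 0.0437 W/m².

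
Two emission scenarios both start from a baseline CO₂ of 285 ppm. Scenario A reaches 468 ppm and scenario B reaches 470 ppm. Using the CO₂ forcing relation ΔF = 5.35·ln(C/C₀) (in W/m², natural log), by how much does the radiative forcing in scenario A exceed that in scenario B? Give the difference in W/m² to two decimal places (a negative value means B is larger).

ΔF_A = 5.35 ln(468/285) = 5.35 × 0.49598 = 2.6535 W/m².
ΔF_B = 5.35 ln(470/285) = 5.35 × 0.50024 = 2.6763 W/m².
Difference: 2.6535 − 2.6763 = -0.0228 W/m².
(Equivalently, ΔF_A − ΔF_B = 5.35 ln(468/470) = 5.35 × -0.00426 = -0.0228 W/m².)

ΔF_A − ΔF_B = -0.02 W/m²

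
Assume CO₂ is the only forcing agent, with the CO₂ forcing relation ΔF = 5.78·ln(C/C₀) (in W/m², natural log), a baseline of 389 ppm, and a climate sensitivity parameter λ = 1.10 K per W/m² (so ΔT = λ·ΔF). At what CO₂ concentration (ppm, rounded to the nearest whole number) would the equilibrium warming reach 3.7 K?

C ≈ 696 ppm

Required forcing: ΔF = ΔT/λ = 3.7/1.10 = 3.3636 W/m².
Then ln(C/389) = ΔF/5.78 = 3.3636/5.78 = 0.58194.
So C = 389 × e^0.58194 = 389 × 1.78951 = 696.12 ppm.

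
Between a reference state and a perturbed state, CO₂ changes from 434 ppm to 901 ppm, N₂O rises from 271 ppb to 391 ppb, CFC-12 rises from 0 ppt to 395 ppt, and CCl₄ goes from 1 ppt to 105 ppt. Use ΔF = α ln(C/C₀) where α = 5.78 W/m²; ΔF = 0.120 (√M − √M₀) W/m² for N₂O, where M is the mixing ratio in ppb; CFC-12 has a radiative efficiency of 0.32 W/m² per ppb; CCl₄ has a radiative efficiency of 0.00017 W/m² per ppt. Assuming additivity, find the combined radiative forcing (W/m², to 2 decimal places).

CO₂: 5.78 × ln(901/434) = 5.78 × ln(2.07604) = 5.78 × 0.73046 = 4.2221 W/m².
N₂O: 0.120 × (√391 − √271) = 0.120 × (19.7737 − 16.4621) = 0.120 × 3.3116 = 0.3974 W/m².
CFC-12: Δ = 395 − 0 = 395 ppt = 0.395 ppb; ΔF = 0.32 × 0.395 = 0.1264 W/m².
CCl₄: ΔF = 0.00017 × (105 − 1) = 0.00017 × 104 = 0.0177 W/m².
Total ΔF = 4.2221 + 0.3974 + 0.1264 + 0.0177 = 4.7636 W/m².

ΔF = 4.76 W/m²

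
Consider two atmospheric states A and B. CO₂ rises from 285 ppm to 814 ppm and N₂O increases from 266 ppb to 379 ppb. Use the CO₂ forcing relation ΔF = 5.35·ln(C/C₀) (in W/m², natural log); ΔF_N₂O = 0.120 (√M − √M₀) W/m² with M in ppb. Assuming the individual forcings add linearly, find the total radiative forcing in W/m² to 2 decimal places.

CO₂: 5.35 × ln(814/285) = 5.35 × ln(2.85614) = 5.35 × 1.04947 = 5.6147 W/m².
N₂O: 0.120 × (√379 − √266) = 0.120 × (19.4679 − 16.3095) = 0.120 × 3.1584 = 0.3790 W/m².
Total ΔF = 5.6147 + 0.3790 = 5.9937 W/m².

ΔF = 5.99 W/m²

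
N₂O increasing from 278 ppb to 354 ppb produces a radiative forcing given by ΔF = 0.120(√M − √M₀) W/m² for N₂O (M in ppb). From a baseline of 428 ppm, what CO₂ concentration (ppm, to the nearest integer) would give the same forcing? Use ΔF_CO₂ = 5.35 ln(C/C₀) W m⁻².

N₂O forcing: 0.120 × (√354 − √278) = 0.120 × (18.8149 − 16.6733) = 0.120 × 2.1416 = 0.25699 W/m².
Set 5.35 ln(C/428) = 0.25699: ln(C/428) = 0.25699/5.35 = 0.04804, so C = 428 × e^0.04804 = 428 × 1.04921 = 449.06 ppm.

C ≈ 449 ppm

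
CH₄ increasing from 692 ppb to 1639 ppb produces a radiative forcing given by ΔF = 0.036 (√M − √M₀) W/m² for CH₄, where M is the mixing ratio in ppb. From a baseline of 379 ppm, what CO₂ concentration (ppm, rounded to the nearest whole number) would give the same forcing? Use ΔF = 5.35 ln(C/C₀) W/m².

C ≈ 417 ppm

CH₄ forcing: 0.036 × (√1639 − √692) = 0.036 × (40.4846 − 26.3059) = 0.036 × 14.1787 = 0.51043 W/m².
Set 5.35 ln(C/379) = 0.51043: ln(C/379) = 0.51043/5.35 = 0.09541, so C = 379 × e^0.09541 = 379 × 1.10011 = 416.94 ppm.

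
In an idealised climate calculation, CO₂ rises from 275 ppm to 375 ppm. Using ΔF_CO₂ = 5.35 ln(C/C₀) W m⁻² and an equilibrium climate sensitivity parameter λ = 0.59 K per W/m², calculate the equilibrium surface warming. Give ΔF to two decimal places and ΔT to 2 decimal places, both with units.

CO₂: 5.35 × ln(375/275) = 5.35 × ln(1.36364) = 5.35 × 0.31016 = 1.6594 W/m².
ΔT = λ ΔF = 0.59 × 1.66 = 0.9794 K.

ΔF = 1.66 W/m²; ΔT = 0.98 K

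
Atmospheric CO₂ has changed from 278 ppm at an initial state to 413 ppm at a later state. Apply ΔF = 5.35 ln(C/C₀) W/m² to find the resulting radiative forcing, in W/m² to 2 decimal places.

ΔF = 2.12 W/m²

CO₂: 5.35 × ln(413/278) = 5.35 × ln(1.48561) = 5.35 × 0.39583 = 2.1177 W/m².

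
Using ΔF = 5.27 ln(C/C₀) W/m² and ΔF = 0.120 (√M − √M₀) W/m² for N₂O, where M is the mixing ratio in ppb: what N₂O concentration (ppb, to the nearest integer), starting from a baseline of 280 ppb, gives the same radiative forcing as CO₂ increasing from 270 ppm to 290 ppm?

M ≈ 395 ppb

CO₂ forcing: 5.27 × ln(290/270) = 5.27 × 0.071459 = 0.37659 W/m².
Set 0.120(√M − √280) = 0.37659: √M = 0.37659/0.120 + √280 = 3.1383 + 16.7332 = 19.8715.
M = (19.8715)² = 394.88 ppb.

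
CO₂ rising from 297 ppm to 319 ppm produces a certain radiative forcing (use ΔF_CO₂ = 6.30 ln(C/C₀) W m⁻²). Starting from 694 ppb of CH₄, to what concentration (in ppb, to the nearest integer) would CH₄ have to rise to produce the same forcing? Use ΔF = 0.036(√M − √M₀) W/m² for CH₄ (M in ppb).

M ≈ 1509 ppb

CO₂ forcing: 6.30 × ln(319/297) = 6.30 × 0.071459 = 0.45019 W/m².
Set 0.036(√M − √694) = 0.45019: √M = 0.45019/0.036 + √694 = 12.5053 + 26.3439 = 38.8492.
M = (38.8492)² = 1509.26 ppb.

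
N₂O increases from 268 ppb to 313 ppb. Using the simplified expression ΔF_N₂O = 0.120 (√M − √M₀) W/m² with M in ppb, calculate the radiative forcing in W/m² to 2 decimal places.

N₂O: 0.120 × (√313 − √268) = 0.120 × (17.6918 − 16.3707) = 0.120 × 1.3211 = 0.1585 W/m².

ΔF = 0.16 W/m²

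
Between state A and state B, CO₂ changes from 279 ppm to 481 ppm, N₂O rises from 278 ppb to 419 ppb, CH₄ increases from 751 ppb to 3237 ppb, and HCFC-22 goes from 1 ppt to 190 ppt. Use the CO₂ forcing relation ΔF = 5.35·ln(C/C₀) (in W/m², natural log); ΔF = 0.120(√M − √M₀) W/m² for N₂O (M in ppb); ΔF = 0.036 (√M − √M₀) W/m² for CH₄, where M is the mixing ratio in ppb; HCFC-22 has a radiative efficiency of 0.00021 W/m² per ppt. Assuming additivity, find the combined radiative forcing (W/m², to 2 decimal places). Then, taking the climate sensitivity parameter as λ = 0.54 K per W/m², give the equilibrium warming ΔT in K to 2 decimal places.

CO₂: 5.35 × ln(481/279) = 5.35 × ln(1.72401) = 5.35 × 0.54465 = 2.9139 W/m².
N₂O: 0.120 × (√419 − √278) = 0.120 × (20.4695 − 16.6733) = 0.120 × 3.7962 = 0.4555 W/m².
CH₄: 0.036 × (√3237 − √751) = 0.036 × (56.8946 − 27.4044) = 0.036 × 29.4902 = 1.0616 W/m².
HCFC-22: ΔF = 0.00021 × (190 − 1) = 0.00021 × 189 = 0.0397 W/m².
Total ΔF = 2.9139 + 0.4555 + 1.0616 + 0.0397 = 4.4707 W/m².
ΔT = λ ΔF = 0.54 × 4.47 = 2.4138 K.

ΔF = 4.47 W/m²; ΔT = 2.41 K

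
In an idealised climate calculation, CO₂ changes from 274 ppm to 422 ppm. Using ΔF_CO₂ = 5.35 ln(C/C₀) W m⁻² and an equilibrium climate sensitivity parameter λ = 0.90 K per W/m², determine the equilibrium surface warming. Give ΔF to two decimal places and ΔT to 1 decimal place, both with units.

CO₂: 5.35 × ln(422/274) = 5.35 × ln(1.54015) = 5.35 × 0.43188 = 2.3106 W/m².
ΔT = λ ΔF = 0.90 × 2.31 = 2.0790 K.

ΔF = 2.31 W/m²; ΔT = 2.1 K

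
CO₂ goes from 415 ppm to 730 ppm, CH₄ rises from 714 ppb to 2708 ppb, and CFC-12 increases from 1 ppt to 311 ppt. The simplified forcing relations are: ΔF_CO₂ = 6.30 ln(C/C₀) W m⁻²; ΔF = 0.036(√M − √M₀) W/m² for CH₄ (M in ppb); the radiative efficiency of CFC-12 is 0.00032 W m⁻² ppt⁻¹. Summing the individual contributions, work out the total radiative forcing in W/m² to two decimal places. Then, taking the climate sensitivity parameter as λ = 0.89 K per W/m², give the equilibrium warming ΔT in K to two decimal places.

CO₂: 6.30 × ln(730/415) = 6.30 × ln(1.75904) = 6.30 × 0.56477 = 3.5581 W/m².
CH₄: 0.036 × (√2708 − √714) = 0.036 × (52.0384 − 26.7208) = 0.036 × 25.3176 = 0.9114 W/m².
CFC-12: ΔF = 0.00032 × (311 − 1) = 0.00032 × 310 = 0.0992 W/m².
Total ΔF = 3.5581 + 0.9114 + 0.0992 = 4.5687 W/m².
ΔT = λ ΔF = 0.89 × 4.57 = 4.0673 K.

ΔF = 4.57 W/m²; ΔT = 4.07 K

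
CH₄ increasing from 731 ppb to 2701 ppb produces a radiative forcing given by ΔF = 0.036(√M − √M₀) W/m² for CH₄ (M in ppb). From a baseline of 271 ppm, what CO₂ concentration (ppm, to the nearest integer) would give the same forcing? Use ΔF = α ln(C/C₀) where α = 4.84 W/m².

CH₄ forcing: 0.036 × (√2701 − √731) = 0.036 × (51.9711 − 27.0370) = 0.036 × 24.9341 = 0.89763 W/m².
Set 4.84 ln(C/271) = 0.89763: ln(C/271) = 0.89763/4.84 = 0.18546, so C = 271 × e^0.18546 = 271 × 1.20377 = 326.22 ppm.

C ≈ 326 ppm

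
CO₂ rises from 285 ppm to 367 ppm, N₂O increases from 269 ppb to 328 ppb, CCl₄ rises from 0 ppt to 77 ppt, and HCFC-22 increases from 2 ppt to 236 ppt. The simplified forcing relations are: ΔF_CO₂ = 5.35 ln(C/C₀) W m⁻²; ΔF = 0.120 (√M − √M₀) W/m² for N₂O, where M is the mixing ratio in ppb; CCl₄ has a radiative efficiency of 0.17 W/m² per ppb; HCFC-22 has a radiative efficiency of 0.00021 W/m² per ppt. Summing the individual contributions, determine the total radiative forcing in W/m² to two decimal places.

ΔF = 1.62 W/m²

CO₂: 5.35 × ln(367/285) = 5.35 × ln(1.28772) = 5.35 × 0.25287 = 1.3529 W/m².
N₂O: 0.120 × (√328 − √269) = 0.120 × (18.1108 − 16.4012) = 0.120 × 1.7096 = 0.2052 W/m².
CCl₄: Δ = 77 − 0 = 77 ppt = 0.077 ppb; ΔF = 0.17 × 0.077 = 0.0131 W/m².
HCFC-22: ΔF = 0.00021 × (236 − 2) = 0.00021 × 234 = 0.0491 W/m².
Total ΔF = 1.3529 + 0.2052 + 0.0131 + 0.0491 = 1.6203 W/m².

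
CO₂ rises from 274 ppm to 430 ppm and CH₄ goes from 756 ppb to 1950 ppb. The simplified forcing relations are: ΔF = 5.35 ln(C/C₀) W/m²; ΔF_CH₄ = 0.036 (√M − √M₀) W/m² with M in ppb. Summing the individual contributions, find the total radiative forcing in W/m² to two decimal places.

CO₂: 5.35 × ln(430/274) = 5.35 × ln(1.56934) = 5.35 × 0.45066 = 2.4110 W/m².
CH₄: 0.036 × (√1950 − √756) = 0.036 × (44.1588 − 27.4955) = 0.036 × 16.6633 = 0.5999 W/m².
Total ΔF = 2.4110 + 0.5999 = 3.0109 W/m².

ΔF = 3.01 W/m²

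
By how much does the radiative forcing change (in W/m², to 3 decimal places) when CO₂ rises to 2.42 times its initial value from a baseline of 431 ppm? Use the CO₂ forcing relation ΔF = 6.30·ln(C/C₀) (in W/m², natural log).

ΔF = 5.568 W/m²

Because the forcing depends only on the ratio C/C₀, the initial concentration does not enter.
ΔF = 6.30 × ln(2.42) = 6.30 × 0.88377 = 5.5678 W/m².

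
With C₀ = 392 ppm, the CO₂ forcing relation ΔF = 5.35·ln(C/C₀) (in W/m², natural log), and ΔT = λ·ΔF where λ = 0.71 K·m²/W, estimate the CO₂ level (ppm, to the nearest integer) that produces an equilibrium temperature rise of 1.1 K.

Required forcing: ΔF = ΔT/λ = 1.1/0.71 = 1.5493 W/m².
Then ln(C/392) = ΔF/5.35 = 1.5493/5.35 = 0.28959.
So C = 392 × e^0.28959 = 392 × 1.33588 = 523.66 ppm.

C ≈ 524 ppm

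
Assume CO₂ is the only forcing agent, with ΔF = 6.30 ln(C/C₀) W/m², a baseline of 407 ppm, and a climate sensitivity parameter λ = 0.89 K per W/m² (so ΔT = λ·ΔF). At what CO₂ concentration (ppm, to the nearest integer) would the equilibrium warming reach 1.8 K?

Required forcing: ΔF = ΔT/λ = 1.8/0.89 = 2.0225 W/m².
Then ln(C/407) = ΔF/6.30 = 2.0225/6.30 = 0.32103.
So C = 407 × e^0.32103 = 407 × 1.37855 = 561.07 ppm.

C ≈ 561 ppm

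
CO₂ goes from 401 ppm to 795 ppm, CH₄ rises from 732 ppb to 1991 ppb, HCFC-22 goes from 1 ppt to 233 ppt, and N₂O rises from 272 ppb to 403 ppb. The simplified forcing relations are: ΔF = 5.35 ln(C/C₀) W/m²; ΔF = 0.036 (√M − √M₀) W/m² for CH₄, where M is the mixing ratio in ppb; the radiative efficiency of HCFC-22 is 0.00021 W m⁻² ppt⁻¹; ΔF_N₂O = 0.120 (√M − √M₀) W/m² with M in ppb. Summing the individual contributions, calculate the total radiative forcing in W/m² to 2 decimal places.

ΔF = 4.77 W/m²

CO₂: 5.35 × ln(795/401) = 5.35 × ln(1.98254) = 5.35 × 0.68438 = 3.6614 W/m².
CH₄: 0.036 × (√1991 − √732) = 0.036 × (44.6206 − 27.0555) = 0.036 × 17.5651 = 0.6323 W/m².
HCFC-22: ΔF = 0.00021 × (233 − 1) = 0.00021 × 232 = 0.0487 W/m².
N₂O: 0.120 × (√403 − √272) = 0.120 × (20.0749 − 16.4924) = 0.120 × 3.5825 = 0.4299 W/m².
Total ΔF = 3.6614 + 0.6323 + 0.0487 + 0.4299 = 4.7723 W/m².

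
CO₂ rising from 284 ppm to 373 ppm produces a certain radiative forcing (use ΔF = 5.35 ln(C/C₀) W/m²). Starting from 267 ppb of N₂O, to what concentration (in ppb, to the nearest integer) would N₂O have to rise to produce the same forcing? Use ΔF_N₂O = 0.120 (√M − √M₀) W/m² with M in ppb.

M ≈ 812 ppb

CO₂ forcing: 5.35 × ln(373/284) = 5.35 × 0.272604 = 1.45843 W/m².
Set 0.120(√M − √267) = 1.45843: √M = 1.45843/0.120 + √267 = 12.1536 + 16.3401 = 28.4937.
M = (28.4937)² = 811.89 ppb.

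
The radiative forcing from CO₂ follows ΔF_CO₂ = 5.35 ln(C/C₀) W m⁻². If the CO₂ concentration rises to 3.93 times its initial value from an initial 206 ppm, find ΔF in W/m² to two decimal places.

ΔF = 5.35 × ln(3.93) = 5.35 × 1.36864 = 7.3222 W/m².

ΔF = 7.32 W/m²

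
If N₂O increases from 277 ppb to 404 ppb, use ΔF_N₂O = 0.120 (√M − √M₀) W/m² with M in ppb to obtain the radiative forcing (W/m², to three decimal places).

N₂O: 0.120 × (√404 − √277) = 0.120 × (20.0998 − 16.6433) = 0.120 × 3.4565 = 0.4148 W/m².

ΔF = 0.415 W/m²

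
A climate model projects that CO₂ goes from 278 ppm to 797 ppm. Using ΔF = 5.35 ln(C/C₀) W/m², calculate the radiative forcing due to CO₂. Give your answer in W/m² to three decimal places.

CO₂ absorption bands are partially saturated, so forcing scales with the logarithm of the concentration ratio.
CO₂: 5.35 × ln(797/278) = 5.35 × ln(2.86691) = 5.35 × 1.05323 = 5.6348 W/m².

ΔF = 5.635 W/m²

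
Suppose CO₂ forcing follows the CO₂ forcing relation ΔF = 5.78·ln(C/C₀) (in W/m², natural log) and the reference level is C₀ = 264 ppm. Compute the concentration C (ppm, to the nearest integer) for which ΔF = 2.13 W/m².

Set 5.78 ln(C/264) = 2.13, so ln(C/264) = 2.13/5.78 = 0.36851.
Then C/264 = e^0.36851 = 1.44558, giving C = 264 × 1.44558 = 381.63 ppm.

C ≈ 382 ppm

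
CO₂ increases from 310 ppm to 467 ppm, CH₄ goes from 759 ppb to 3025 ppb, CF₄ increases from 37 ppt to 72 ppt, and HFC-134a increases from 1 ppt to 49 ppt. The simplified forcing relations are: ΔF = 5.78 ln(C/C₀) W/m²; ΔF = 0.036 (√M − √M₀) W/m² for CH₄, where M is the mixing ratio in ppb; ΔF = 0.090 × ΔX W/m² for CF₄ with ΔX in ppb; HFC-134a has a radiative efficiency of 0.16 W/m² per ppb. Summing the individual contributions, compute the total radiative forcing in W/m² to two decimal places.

ΔF = 3.37 W/m²

CO₂: 5.78 × ln(467/310) = 5.78 × ln(1.50645) = 5.78 × 0.40976 = 2.3684 W/m².
CH₄: 0.036 × (√3025 − √759) = 0.036 × (55.0000 − 27.5500) = 0.036 × 27.4500 = 0.9882 W/m².
CF₄: Δ = 72 − 37 = 35 ppt = 0.035 ppb; ΔF = 0.090 × 0.035 = 0.0032 W/m².
HFC-134a: Δ = 49 − 1 = 48 ppt = 0.048 ppb; ΔF = 0.16 × 0.048 = 0.0077 W/m².
Total ΔF = 2.3684 + 0.9882 + 0.0032 + 0.0077 = 3.3675 W/m².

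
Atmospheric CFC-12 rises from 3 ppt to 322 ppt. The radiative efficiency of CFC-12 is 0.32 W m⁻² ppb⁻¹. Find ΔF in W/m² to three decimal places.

ΔF = 0.102 W/m²

CFC-12: Δ = 322 − 3 = 319 ppt = 0.319 ppb; ΔF = 0.32 × 0.319 = 0.1021 W/m².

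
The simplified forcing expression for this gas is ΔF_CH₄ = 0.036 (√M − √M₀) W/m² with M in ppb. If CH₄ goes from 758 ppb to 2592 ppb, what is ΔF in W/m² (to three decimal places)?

ΔF = 0.842 W/m²

CH₄: 0.036 × (√2592 − √758) = 0.036 × (50.9117 − 27.5318) = 0.036 × 23.3799 = 0.8417 W/m².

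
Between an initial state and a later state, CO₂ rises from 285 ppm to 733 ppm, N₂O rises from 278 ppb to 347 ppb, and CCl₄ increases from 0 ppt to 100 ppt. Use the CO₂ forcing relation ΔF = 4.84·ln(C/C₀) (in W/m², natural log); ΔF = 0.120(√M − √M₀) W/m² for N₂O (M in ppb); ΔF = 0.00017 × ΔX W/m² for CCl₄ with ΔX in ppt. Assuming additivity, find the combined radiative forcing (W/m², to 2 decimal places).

ΔF = 4.82 W/m²

CO₂: 4.84 × ln(733/285) = 4.84 × ln(2.57193) = 4.84 × 0.94466 = 4.5722 W/m².
N₂O: 0.120 × (√347 − √278) = 0.120 × (18.6279 − 16.6733) = 0.120 × 1.9546 = 0.2346 W/m².
CCl₄: ΔF = 0.00017 × (100 − 0) = 0.00017 × 100 = 0.0170 W/m².
Total ΔF = 4.5722 + 0.2346 + 0.0170 = 4.8238 W/m².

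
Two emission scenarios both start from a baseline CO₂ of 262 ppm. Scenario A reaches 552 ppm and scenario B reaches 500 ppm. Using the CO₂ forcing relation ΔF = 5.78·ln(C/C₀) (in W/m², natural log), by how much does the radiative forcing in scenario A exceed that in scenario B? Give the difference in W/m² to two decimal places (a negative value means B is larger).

ΔF_A − ΔF_B = 0.57 W/m²

ΔF_A = 5.78 ln(552/262) = 5.78 × 0.74520 = 4.3073 W/m².
ΔF_B = 5.78 ln(500/262) = 5.78 × 0.64626 = 3.7354 W/m².
Difference: 4.3073 − 3.7354 = 0.5719 W/m².
(Equivalently, ΔF_A − ΔF_B = 5.78 ln(552/500) = 5.78 × 0.09894 = 0.5719 W/m².)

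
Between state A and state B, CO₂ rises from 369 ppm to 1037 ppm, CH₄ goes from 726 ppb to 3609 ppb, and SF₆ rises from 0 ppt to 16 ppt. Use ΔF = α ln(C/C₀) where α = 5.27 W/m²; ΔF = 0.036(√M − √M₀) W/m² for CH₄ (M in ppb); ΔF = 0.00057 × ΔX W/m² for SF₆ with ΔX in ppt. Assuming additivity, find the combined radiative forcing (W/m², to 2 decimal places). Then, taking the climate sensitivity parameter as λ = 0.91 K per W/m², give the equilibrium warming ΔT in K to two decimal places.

ΔF = 6.65 W/m²; ΔT = 6.05 K

CO₂: 5.27 × ln(1037/369) = 5.27 × ln(2.81030) = 5.27 × 1.03329 = 5.4454 W/m².
CH₄: 0.036 × (√3609 − √726) = 0.036 × (60.0750 − 26.9444) = 0.036 × 33.1306 = 1.1927 W/m².
SF₆: ΔF = 0.00057 × (16 − 0) = 0.00057 × 16 = 0.0091 W/m².
Total ΔF = 5.4454 + 1.1927 + 0.0091 = 6.6472 W/m².
ΔT = λ ΔF = 0.91 × 6.65 = 6.0515 K.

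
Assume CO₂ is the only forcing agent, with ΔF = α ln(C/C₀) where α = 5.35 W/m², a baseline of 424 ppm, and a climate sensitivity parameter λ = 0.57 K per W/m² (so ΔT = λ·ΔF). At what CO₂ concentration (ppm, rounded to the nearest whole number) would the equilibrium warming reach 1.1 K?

C ≈ 608 ppm

Required forcing: ΔF = ΔT/λ = 1.1/0.57 = 1.9298 W/m².
Then ln(C/424) = ΔF/5.35 = 1.9298/5.35 = 0.36071.
So C = 424 × e^0.36071 = 424 × 1.43435 = 608.16 ppm.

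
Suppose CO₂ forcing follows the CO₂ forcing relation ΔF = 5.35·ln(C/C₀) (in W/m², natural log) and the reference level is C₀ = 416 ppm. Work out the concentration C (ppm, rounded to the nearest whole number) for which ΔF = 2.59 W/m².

Set 5.35 ln(C/416) = 2.59, so ln(C/416) = 2.59/5.35 = 0.48411.
Then C/416 = e^0.48411 = 1.62273, giving C = 416 × 1.62273 = 675.06 ppm.

C ≈ 675 ppm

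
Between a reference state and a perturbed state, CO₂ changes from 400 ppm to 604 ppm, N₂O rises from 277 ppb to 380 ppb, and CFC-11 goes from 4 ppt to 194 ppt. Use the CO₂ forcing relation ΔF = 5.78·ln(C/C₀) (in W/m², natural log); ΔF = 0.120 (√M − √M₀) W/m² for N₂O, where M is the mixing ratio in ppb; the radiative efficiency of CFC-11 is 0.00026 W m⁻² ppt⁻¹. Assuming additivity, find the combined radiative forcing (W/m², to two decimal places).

ΔF = 2.77 W/m²

CO₂: 5.78 × ln(604/400) = 5.78 × ln(1.51000) = 5.78 × 0.41211 = 2.3820 W/m².
N₂O: 0.120 × (√380 − √277) = 0.120 × (19.4936 − 16.6433) = 0.120 × 2.8503 = 0.3420 W/m².
CFC-11: ΔF = 0.00026 × (194 − 4) = 0.00026 × 190 = 0.0494 W/m².
Total ΔF = 2.3820 + 0.3420 + 0.0494 = 2.7734 W/m².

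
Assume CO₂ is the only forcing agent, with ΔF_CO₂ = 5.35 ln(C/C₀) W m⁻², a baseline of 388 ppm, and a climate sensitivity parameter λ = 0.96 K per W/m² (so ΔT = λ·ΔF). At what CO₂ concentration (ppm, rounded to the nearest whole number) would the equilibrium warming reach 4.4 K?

Required forcing: ΔF = ΔT/λ = 4.4/0.96 = 4.5833 W/m².
Then ln(C/388) = ΔF/5.35 = 4.5833/5.35 = 0.85669.
So C = 388 × e^0.85669 = 388 × 2.35535 = 913.88 ppm.

C ≈ 914 ppm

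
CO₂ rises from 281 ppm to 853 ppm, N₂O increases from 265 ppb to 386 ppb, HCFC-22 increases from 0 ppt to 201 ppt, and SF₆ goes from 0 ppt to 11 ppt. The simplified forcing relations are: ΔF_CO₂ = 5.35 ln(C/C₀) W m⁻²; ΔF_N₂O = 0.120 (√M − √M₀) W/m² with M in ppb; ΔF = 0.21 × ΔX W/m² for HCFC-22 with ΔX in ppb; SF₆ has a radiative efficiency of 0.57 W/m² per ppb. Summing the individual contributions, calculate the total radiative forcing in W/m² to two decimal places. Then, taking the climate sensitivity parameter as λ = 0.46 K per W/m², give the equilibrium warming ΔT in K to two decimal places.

CO₂: 5.35 × ln(853/281) = 5.35 × ln(3.03559) = 5.35 × 1.11041 = 5.9407 W/m².
N₂O: 0.120 × (√386 − √265) = 0.120 × (19.6469 − 16.2788) = 0.120 × 3.3681 = 0.4042 W/m².
HCFC-22: Δ = 201 − 0 = 201 ppt = 0.201 ppb; ΔF = 0.21 × 0.201 = 0.0422 W/m².
SF₆: Δ = 11 − 0 = 11 ppt = 0.011 ppb; ΔF = 0.57 × 0.011 = 0.0063 W/m².
Total ΔF = 5.9407 + 0.4042 + 0.0422 + 0.0063 = 6.3934 W/m².
ΔT = λ ΔF = 0.46 × 6.39 = 2.9394 K.

ΔF = 6.39 W/m²; ΔT = 2.94 K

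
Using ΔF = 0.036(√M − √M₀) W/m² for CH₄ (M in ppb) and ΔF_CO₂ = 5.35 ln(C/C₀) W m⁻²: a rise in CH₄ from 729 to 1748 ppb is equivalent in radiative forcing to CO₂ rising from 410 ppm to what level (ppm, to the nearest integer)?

C ≈ 453 ppm

CH₄ forcing: 0.036 × (√1748 − √729) = 0.036 × (41.8091 − 27.0000) = 0.036 × 14.8091 = 0.53313 W/m².
Set 5.35 ln(C/410) = 0.53313: ln(C/410) = 0.53313/5.35 = 0.09965, so C = 410 × e^0.09965 = 410 × 1.10478 = 452.96 ppm.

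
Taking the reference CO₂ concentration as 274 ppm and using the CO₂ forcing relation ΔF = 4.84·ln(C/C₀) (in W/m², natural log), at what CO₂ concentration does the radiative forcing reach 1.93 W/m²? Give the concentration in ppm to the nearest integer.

C ≈ 408 ppm

Set 4.84 ln(C/274) = 1.93, so ln(C/274) = 1.93/4.84 = 0.39876.
Then C/274 = e^0.39876 = 1.48998, giving C = 274 × 1.48998 = 408.25 ppm.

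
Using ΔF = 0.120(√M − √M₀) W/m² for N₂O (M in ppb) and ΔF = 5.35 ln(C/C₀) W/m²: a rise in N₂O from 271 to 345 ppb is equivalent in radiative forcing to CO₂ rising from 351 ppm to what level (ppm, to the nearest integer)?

N₂O forcing: 0.120 × (√345 − √271) = 0.120 × (18.5742 − 16.4621) = 0.120 × 2.1121 = 0.25345 W/m².
Set 5.35 ln(C/351) = 0.25345: ln(C/351) = 0.25345/5.35 = 0.04737, so C = 351 × e^0.04737 = 351 × 1.04851 = 368.03 ppm.

C ≈ 368 ppm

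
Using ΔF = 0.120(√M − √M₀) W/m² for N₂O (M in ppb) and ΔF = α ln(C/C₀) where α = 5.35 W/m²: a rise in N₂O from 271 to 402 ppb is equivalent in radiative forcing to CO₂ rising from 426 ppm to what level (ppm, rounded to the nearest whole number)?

C ≈ 462 ppm

N₂O forcing: 0.120 × (√402 − √271) = 0.120 × (20.0499 − 16.4621) = 0.120 × 3.5878 = 0.43054 W/m².
Set 5.35 ln(C/426) = 0.43054: ln(C/426) = 0.43054/5.35 = 0.08047, so C = 426 × e^0.08047 = 426 × 1.08380 = 461.70 ppm.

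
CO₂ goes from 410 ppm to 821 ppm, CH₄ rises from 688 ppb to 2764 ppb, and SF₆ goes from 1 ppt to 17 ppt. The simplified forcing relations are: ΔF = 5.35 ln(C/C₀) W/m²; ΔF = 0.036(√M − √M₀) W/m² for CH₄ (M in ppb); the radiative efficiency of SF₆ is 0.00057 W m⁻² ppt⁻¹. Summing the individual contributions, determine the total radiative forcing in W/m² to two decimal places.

CO₂: 5.35 × ln(821/410) = 5.35 × ln(2.00244) = 5.35 × 0.69437 = 3.7149 W/m².
CH₄: 0.036 × (√2764 − √688) = 0.036 × (52.5738 − 26.2298) = 0.036 × 26.3440 = 0.9484 W/m².
SF₆: ΔF = 0.00057 × (17 − 1) = 0.00057 × 16 = 0.0091 W/m².
Total ΔF = 3.7149 + 0.9484 + 0.0091 = 4.6724 W/m².

ΔF = 4.67 W/m²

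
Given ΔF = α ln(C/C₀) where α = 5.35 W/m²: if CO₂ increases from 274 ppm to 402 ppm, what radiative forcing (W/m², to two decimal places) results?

CO₂: 5.35 × ln(402/274) = 5.35 × ln(1.46715) = 5.35 × 0.38332 = 2.0508 W/m².

ΔF = 2.05 W/m²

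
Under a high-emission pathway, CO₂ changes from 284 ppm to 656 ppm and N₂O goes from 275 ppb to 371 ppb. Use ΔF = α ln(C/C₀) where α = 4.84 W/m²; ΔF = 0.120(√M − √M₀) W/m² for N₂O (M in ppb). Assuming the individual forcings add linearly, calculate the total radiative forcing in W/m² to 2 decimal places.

ΔF = 4.37 W/m²

CO₂: 4.84 × ln(656/284) = 4.84 × ln(2.30986) = 4.84 × 0.83719 = 4.0520 W/m².
N₂O: 0.120 × (√371 − √275) = 0.120 × (19.2614 − 16.5831) = 0.120 × 2.6783 = 0.3214 W/m².
Total ΔF = 4.0520 + 0.3214 = 4.3734 W/m².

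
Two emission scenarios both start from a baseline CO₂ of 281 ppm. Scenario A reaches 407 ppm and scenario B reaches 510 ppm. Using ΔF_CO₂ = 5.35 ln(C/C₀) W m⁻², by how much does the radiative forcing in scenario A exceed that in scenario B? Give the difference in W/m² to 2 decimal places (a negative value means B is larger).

ΔF_A − ΔF_B = -1.21 W/m²

ΔF_A = 5.35 ln(407/281) = 5.35 × 0.37046 = 1.9820 W/m².
ΔF_B = 5.35 ln(510/281) = 5.35 × 0.59606 = 3.1889 W/m².
Difference: 1.9820 − 3.1889 = -1.2069 W/m².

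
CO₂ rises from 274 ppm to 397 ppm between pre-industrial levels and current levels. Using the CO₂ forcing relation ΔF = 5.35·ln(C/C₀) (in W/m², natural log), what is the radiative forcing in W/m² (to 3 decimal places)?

CO₂ absorption bands are partially saturated, so forcing scales with the logarithm of the concentration ratio.
CO₂: 5.35 × ln(397/274) = 5.35 × ln(1.44891) = 5.35 × 0.37081 = 1.9838 W/m².

ΔF = 1.984 W/m²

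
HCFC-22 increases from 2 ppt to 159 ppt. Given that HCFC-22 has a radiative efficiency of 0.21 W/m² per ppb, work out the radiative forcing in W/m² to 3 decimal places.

ΔF = 0.033 W/m²

HCFC-22: Δ = 159 − 2 = 157 ppt = 0.157 ppb; ΔF = 0.21 × 0.157 = 0.0330 W/m².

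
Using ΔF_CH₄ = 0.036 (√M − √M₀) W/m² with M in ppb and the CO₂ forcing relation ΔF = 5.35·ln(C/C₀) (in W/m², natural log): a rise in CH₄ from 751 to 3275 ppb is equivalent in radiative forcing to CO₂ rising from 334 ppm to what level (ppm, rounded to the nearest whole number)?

CH₄ forcing: 0.036 × (√3275 − √751) = 0.036 × (57.2276 − 27.4044) = 0.036 × 29.8232 = 1.07364 W/m².
Set 5.35 ln(C/334) = 1.07364: ln(C/334) = 1.07364/5.35 = 0.20068, so C = 334 × e^0.20068 = 334 × 1.22223 = 408.22 ppm.

C ≈ 408 ppm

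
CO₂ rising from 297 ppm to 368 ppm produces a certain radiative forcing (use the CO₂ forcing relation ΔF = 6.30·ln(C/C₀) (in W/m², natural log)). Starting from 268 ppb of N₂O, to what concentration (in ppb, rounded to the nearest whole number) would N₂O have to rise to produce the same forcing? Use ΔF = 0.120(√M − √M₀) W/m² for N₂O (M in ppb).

M ≈ 763 ppb

CO₂ forcing: 6.30 × ln(368/297) = 6.30 × 0.214351 = 1.35041 W/m².
Set 0.120(√M − √268) = 1.35041: √M = 1.35041/0.120 + √268 = 11.2534 + 16.3707 = 27.6241.
M = (27.6241)² = 763.09 ppb.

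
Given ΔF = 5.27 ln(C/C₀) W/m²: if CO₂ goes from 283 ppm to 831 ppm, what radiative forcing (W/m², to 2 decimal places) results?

ΔF = 5.68 W/m²

CO₂ absorption bands are partially saturated, so forcing scales with the logarithm of the concentration ratio.
CO₂: 5.27 × ln(831/283) = 5.27 × ln(2.93640) = 5.27 × 1.07718 = 5.6767 W/m².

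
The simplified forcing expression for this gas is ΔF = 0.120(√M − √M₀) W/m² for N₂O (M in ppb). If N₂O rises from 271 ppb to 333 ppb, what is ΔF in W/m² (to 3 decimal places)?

N₂O: 0.120 × (√333 − √271) = 0.120 × (18.2483 − 16.4621) = 0.120 × 1.7862 = 0.2143 W/m².

ΔF = 0.214 W/m²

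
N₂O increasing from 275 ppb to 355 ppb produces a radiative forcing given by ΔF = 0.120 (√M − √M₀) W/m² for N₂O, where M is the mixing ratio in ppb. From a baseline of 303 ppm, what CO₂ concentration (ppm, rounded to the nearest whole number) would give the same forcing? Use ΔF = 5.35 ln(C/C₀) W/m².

N₂O forcing: 0.120 × (√355 − √275) = 0.120 × (18.8414 − 16.5831) = 0.120 × 2.2583 = 0.27100 W/m².
Set 5.35 ln(C/303) = 0.27100: ln(C/303) = 0.27100/5.35 = 0.05065, so C = 303 × e^0.05065 = 303 × 1.05195 = 318.74 ppm.

C ≈ 319 ppm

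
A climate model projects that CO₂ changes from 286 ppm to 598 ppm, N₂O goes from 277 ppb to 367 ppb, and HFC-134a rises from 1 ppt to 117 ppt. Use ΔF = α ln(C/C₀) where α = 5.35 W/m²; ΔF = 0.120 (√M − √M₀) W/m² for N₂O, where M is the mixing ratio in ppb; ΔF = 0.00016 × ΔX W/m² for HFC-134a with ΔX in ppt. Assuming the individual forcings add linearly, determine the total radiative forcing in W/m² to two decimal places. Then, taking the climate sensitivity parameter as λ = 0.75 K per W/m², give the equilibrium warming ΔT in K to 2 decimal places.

CO₂: 5.35 × ln(598/286) = 5.35 × ln(2.09091) = 5.35 × 0.73760 = 3.9462 W/m².
N₂O: 0.120 × (√367 − √277) = 0.120 × (19.1572 − 16.6433) = 0.120 × 2.5139 = 0.3017 W/m².
HFC-134a: ΔF = 0.00016 × (117 − 1) = 0.00016 × 116 = 0.0186 W/m².
Total ΔF = 3.9462 + 0.3017 + 0.0186 = 4.2665 W/m².
ΔT = λ ΔF = 0.75 × 4.27 = 3.2025 K.

ΔF = 4.27 W/m²; ΔT = 3.20 K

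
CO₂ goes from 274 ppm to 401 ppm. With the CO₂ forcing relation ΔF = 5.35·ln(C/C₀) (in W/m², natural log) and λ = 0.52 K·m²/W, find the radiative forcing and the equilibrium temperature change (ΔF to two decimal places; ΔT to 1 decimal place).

ΔF = 2.04 W/m²; ΔT = 1.1 K

CO₂: 5.35 × ln(401/274) = 5.35 × ln(1.46350) = 5.35 × 0.38083 = 2.0374 W/m².
ΔT = λ ΔF = 0.52 × 2.04 = 1.0608 K.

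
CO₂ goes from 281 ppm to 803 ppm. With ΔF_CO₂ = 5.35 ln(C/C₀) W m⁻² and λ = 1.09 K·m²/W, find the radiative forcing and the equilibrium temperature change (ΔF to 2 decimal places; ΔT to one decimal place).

CO₂: 5.35 × ln(803/281) = 5.35 × ln(2.85765) = 5.35 × 1.05000 = 5.6175 W/m².
ΔT = λ ΔF = 1.09 × 5.62 = 6.1258 K.

ΔF = 5.62 W/m²; ΔT = 6.1 K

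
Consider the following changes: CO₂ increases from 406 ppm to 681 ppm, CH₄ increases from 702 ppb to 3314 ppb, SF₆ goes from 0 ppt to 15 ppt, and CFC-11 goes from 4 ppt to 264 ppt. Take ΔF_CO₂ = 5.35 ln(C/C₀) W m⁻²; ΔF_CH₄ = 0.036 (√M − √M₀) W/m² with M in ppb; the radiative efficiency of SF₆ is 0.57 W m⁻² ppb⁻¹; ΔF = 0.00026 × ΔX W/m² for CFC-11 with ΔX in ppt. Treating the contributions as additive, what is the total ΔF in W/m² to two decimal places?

CO₂: 5.35 × ln(681/406) = 5.35 × ln(1.67734) = 5.35 × 0.51721 = 2.7671 W/m².
CH₄: 0.036 × (√3314 − √702) = 0.036 × (57.5674 − 26.4953) = 0.036 × 31.0721 = 1.1186 W/m².
SF₆: Δ = 15 − 0 = 15 ppt = 0.015 ppb; ΔF = 0.57 × 0.015 = 0.0086 W/m².
CFC-11: ΔF = 0.00026 × (264 − 4) = 0.00026 × 260 = 0.0676 W/m².
Total ΔF = 2.7671 + 1.1186 + 0.0086 + 0.0676 = 3.9619 W/m².

ΔF = 3.96 W/m²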